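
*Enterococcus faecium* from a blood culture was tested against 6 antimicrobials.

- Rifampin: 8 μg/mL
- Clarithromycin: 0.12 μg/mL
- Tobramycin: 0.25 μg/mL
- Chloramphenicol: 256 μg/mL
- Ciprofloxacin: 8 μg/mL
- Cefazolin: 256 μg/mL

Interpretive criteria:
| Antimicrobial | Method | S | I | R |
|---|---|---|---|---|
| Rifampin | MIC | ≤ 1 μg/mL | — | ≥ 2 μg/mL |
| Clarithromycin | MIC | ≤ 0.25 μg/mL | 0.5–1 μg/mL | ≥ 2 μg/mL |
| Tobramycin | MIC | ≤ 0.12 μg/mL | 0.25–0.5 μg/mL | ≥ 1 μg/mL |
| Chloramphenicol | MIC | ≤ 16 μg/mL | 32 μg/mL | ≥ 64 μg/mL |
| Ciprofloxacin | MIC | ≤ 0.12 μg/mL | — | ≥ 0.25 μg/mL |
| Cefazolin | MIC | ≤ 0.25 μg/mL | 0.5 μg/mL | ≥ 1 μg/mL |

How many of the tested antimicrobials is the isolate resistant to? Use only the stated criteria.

Rifampin (8 μg/mL) ≥ 2 μg/mL ⇒ R
Clarithromycin (0.12 μg/mL) ≤ 0.25 μg/mL — S
Tobramycin (0.25 μg/mL) in 0.25–0.5 μg/mL — I
Chloramphenicol (256 μg/mL) ≥ 64 μg/mL → resistant
Ciprofloxacin (8 μg/mL) ≥ 0.25 μg/mL ⇒ R
Cefazolin: 256 μg/mL is ≥ 1 μg/mL ⇒ Resistant
Resistant: 4

4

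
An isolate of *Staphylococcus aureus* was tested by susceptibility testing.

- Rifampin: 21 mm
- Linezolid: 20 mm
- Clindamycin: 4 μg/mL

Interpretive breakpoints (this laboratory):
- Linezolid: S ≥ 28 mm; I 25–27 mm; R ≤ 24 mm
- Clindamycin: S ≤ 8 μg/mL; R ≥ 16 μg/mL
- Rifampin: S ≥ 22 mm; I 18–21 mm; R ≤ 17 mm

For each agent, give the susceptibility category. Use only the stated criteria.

Rifampin (21 mm) in 18–21 mm — intermediate
Linezolid: 20 mm is ≤ 24 mm → R
Clindamycin: 4 μg/mL is ≤ 8 μg/mL ⇒ Susceptible

I, R, S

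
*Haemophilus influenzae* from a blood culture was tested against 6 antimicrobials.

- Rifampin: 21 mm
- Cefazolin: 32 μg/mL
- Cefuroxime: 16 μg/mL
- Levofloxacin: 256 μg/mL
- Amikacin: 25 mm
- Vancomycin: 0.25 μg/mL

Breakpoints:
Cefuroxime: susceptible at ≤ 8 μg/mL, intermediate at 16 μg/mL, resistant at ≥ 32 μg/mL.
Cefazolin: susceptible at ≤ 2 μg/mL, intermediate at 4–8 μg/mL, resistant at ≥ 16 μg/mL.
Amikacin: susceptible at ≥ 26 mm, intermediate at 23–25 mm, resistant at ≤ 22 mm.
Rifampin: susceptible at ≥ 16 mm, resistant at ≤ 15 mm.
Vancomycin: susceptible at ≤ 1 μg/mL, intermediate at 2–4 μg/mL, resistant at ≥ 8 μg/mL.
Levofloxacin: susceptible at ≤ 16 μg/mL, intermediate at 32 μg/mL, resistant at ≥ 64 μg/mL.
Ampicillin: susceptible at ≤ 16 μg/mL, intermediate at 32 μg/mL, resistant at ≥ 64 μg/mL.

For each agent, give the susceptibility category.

Rifampin: 21 mm is ≥ 16 mm ⇒ S
Cefazolin (32 μg/mL) ≥ 16 μg/mL ⇒ R
Cefuroxime: 16 μg/mL is = 16 μg/mL → intermediate
Levofloxacin: 256 μg/mL is ≥ 64 μg/mL — Resistant
Amikacin: 25 mm is in 23–25 mm — I
Vancomycin 0.25 μg/mL: ≤ 1 μg/mL ⇒ susceptible

S, R, I, R, I, S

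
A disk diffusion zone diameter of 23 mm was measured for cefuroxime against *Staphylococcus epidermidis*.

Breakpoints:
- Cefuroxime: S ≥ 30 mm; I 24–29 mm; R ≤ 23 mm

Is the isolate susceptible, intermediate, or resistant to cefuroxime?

Resistant

Cefuroxime 23 mm: ≤ 23 mm ⇒ R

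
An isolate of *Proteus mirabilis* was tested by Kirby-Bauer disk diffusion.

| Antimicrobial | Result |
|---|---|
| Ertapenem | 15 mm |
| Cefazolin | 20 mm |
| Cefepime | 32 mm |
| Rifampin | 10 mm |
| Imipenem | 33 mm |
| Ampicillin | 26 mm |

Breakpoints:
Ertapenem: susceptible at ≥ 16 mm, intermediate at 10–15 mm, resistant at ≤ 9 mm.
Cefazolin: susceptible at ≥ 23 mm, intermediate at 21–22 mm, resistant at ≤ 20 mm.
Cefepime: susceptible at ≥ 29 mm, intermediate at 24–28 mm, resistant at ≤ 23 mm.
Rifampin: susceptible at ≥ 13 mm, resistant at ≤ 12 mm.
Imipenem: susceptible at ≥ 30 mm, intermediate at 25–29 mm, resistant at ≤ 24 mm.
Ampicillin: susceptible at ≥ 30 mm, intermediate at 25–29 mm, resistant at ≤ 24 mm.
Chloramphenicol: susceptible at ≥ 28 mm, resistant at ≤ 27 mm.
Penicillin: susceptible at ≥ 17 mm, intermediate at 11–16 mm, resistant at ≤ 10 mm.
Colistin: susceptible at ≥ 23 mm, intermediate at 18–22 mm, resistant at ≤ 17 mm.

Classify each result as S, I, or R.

Ertapenem: 15 mm is in 10–15 mm ⇒ I
Cefazolin (20 mm) ≤ 20 mm ⇒ resistant
Cefepime 32 mm: ≥ 29 mm — susceptible
Rifampin (10 mm) ≤ 12 mm — R
Imipenem (33 mm) ≥ 30 mm → susceptible
Ampicillin 26 mm: in 25–29 mm — I

I, R, S, R, S, I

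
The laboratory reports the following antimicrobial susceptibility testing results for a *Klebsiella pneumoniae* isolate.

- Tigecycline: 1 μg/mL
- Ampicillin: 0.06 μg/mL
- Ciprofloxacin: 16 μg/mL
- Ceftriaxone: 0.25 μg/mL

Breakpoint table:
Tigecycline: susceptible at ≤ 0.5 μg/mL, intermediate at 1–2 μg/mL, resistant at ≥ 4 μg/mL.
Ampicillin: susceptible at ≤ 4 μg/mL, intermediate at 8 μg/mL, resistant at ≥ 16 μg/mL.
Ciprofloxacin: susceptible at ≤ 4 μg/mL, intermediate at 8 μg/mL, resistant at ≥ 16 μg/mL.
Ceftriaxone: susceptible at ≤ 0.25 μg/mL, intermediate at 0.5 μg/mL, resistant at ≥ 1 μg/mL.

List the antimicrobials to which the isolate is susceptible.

ampicillin, ceftriaxone

Tigecycline: 1 μg/mL is in 1–2 μg/mL → I
Ampicillin 0.06 μg/mL: ≤ 4 μg/mL — S
Ciprofloxacin (16 μg/mL) ≥ 16 μg/mL → R
Ceftriaxone: 0.25 μg/mL is ≤ 0.25 μg/mL — S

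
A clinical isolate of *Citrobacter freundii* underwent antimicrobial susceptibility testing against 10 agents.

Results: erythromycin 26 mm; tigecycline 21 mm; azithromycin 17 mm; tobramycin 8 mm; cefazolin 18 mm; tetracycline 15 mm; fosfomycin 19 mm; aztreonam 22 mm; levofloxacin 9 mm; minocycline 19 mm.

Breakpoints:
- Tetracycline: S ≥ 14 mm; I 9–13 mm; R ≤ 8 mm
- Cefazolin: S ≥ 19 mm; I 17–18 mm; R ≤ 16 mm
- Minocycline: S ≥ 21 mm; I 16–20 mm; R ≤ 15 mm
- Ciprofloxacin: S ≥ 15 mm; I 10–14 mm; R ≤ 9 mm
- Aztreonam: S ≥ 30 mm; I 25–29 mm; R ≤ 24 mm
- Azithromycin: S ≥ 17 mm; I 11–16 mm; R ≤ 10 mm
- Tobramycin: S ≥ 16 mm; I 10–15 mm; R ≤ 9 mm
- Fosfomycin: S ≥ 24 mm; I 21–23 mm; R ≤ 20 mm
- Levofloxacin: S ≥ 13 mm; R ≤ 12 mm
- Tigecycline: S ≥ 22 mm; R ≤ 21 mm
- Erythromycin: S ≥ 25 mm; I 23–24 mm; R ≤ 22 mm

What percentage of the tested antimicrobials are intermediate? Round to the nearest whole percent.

20%

Erythromycin 26 mm: ≥ 25 mm → S
Tigecycline 21 mm: ≤ 21 mm → Resistant
Azithromycin 17 mm: ≥ 17 mm — susceptible
Tobramycin 8 mm: ≤ 9 mm → Resistant
Cefazolin: 18 mm is in 17–18 mm → intermediate
Tetracycline (15 mm) ≥ 14 mm ⇒ susceptible
Fosfomycin 19 mm: ≤ 20 mm → Resistant
Aztreonam: 22 mm is ≤ 24 mm — resistant
Levofloxacin (9 mm) ≤ 12 mm ⇒ resistant
Minocycline: 19 mm is in 16–20 mm ⇒ I
Intermediate: 2/10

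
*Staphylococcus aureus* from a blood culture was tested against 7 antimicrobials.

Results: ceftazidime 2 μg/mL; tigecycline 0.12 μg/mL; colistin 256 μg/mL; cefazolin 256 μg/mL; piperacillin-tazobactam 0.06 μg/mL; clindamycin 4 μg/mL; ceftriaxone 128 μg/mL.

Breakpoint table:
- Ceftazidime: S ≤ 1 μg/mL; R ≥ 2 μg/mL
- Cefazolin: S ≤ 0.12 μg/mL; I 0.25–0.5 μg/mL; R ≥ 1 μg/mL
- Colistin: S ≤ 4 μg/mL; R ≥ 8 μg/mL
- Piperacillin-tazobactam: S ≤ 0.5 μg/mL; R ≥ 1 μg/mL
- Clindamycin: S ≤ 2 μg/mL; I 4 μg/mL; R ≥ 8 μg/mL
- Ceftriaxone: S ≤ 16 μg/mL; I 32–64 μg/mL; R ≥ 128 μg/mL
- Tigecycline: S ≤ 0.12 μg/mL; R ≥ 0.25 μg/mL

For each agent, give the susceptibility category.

Ceftazidime: 2 μg/mL is ≥ 2 μg/mL ⇒ Resistant
Tigecycline 0.12 μg/mL: ≤ 0.12 μg/mL — susceptible
Colistin (256 μg/mL) ≥ 8 μg/mL — R
Cefazolin 256 μg/mL: ≥ 1 μg/mL → R
Piperacillin-tazobactam 0.06 μg/mL: ≤ 0.5 μg/mL ⇒ Susceptible
Clindamycin (4 μg/mL) = 4 μg/mL → I
Ceftriaxone: 128 μg/mL is ≥ 128 μg/mL ⇒ R

R, S, R, R, S, I, R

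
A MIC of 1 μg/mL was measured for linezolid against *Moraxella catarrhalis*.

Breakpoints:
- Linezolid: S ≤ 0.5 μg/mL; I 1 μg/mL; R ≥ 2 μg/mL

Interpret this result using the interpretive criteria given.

Intermediate

Linezolid 1 μg/mL: = 1 μg/mL ⇒ Intermediate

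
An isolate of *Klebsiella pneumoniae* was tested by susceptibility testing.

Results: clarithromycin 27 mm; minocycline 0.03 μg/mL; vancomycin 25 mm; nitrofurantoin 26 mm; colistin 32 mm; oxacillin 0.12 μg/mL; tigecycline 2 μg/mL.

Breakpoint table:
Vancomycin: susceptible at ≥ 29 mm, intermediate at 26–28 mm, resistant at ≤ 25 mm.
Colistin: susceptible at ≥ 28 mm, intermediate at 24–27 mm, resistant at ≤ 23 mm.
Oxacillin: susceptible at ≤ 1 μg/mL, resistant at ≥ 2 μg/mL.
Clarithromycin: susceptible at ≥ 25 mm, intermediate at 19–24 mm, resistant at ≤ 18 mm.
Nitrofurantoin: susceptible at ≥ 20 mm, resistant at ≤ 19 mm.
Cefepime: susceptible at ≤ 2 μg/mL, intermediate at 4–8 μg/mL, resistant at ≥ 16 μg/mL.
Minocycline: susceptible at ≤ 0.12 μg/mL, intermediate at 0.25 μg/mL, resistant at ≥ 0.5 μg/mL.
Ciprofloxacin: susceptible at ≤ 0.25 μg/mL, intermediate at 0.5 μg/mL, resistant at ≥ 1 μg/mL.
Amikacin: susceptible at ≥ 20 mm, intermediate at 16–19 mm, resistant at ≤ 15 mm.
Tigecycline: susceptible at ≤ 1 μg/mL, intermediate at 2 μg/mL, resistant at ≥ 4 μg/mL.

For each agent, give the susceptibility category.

S, S, R, S, S, S, I

Clarithromycin: 27 mm is ≥ 25 mm → Susceptible
Minocycline: 0.03 μg/mL is ≤ 0.12 μg/mL — Susceptible
Vancomycin: 25 mm is ≤ 25 mm — resistant
Nitrofurantoin 26 mm: ≥ 20 mm — S
Colistin (32 mm) ≥ 28 mm ⇒ susceptible
Oxacillin (0.12 μg/mL) ≤ 1 μg/mL ⇒ Susceptible
Tigecycline 2 μg/mL: = 2 μg/mL ⇒ I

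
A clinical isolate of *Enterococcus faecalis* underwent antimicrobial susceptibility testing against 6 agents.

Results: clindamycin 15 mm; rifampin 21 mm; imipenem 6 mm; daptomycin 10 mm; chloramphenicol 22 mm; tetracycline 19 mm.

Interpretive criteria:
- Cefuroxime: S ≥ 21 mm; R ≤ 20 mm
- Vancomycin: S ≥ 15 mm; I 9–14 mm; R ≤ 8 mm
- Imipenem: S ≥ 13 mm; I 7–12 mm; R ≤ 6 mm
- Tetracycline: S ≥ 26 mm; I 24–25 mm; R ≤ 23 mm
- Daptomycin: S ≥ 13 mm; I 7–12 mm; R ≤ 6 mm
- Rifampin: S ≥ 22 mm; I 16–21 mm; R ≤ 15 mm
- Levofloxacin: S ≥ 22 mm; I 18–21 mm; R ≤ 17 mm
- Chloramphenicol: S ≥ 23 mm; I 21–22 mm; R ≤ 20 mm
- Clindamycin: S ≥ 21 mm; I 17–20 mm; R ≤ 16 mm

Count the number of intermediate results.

Clindamycin: 15 mm is ≤ 16 mm — Resistant
Rifampin 21 mm: in 16–21 mm ⇒ Intermediate
Imipenem: 6 mm is ≤ 6 mm ⇒ R
Daptomycin 10 mm: in 7–12 mm — I
Chloramphenicol (22 mm) in 21–22 mm ⇒ Intermediate
Tetracycline: 19 mm is ≤ 23 mm — Resistant
Intermediate: 3

3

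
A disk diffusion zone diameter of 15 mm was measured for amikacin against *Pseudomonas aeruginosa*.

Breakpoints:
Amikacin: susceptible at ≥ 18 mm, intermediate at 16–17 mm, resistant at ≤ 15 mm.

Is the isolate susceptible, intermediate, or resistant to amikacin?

Resistant

Amikacin (15 mm) ≤ 15 mm → R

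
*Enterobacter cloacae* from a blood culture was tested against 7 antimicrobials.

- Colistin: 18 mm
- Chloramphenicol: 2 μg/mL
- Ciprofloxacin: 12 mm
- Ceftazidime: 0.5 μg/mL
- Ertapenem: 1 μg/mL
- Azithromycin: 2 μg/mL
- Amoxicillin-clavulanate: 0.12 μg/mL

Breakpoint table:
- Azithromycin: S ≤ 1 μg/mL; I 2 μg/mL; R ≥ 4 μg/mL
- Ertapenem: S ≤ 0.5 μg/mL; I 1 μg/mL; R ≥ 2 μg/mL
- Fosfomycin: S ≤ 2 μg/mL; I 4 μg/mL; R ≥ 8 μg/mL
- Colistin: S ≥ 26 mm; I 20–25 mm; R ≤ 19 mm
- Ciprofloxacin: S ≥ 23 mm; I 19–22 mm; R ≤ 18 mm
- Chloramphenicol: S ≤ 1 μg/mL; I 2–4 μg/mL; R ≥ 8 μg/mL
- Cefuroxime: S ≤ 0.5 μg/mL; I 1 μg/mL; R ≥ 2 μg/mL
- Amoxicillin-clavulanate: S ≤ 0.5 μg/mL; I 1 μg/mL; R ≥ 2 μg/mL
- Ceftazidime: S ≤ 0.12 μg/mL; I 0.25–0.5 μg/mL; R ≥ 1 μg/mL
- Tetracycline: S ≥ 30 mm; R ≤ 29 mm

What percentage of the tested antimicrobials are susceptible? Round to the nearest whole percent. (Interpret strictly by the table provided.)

Colistin (18 mm) ≤ 19 mm → R
Chloramphenicol: 2 μg/mL is in 2–4 μg/mL — I
Ciprofloxacin (12 mm) ≤ 18 mm — R
Ceftazidime 0.5 μg/mL: in 0.25–0.5 μg/mL ⇒ intermediate
Ertapenem: 1 μg/mL is = 1 μg/mL ⇒ I
Azithromycin 2 μg/mL: = 2 μg/mL ⇒ I
Amoxicillin-clavulanate (0.12 μg/mL) ≤ 0.5 μg/mL → susceptible
Susceptible: 1/7

14%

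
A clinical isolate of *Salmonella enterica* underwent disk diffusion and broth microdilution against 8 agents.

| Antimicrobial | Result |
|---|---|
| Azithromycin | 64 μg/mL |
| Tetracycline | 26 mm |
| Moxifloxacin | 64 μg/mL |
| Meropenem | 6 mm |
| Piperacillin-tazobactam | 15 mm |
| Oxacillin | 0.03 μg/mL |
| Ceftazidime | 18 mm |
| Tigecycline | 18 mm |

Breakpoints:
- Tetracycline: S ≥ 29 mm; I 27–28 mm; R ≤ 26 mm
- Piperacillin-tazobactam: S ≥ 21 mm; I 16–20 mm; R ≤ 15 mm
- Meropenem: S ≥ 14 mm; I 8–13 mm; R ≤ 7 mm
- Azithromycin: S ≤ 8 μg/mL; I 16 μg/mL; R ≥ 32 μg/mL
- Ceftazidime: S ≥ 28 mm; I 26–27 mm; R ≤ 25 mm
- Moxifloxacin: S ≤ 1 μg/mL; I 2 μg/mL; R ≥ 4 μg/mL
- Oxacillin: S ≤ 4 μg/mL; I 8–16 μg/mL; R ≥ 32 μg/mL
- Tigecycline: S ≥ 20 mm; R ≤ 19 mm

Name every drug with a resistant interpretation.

azithromycin, tetracycline, moxifloxacin, meropenem, piperacillin-tazobactam, ceftazidime, tigecycline

Azithromycin (64 μg/mL) ≥ 32 μg/mL — Resistant
Tetracycline (26 mm) ≤ 26 mm — resistant
Moxifloxacin: 64 μg/mL is ≥ 4 μg/mL ⇒ resistant
Meropenem (6 mm) ≤ 7 mm — resistant
Piperacillin-tazobactam: 15 mm is ≤ 15 mm → Resistant
Oxacillin: 0.03 μg/mL is ≤ 4 μg/mL → susceptible
Ceftazidime: 18 mm is ≤ 25 mm → resistant
Tigecycline 18 mm: ≤ 19 mm → resistant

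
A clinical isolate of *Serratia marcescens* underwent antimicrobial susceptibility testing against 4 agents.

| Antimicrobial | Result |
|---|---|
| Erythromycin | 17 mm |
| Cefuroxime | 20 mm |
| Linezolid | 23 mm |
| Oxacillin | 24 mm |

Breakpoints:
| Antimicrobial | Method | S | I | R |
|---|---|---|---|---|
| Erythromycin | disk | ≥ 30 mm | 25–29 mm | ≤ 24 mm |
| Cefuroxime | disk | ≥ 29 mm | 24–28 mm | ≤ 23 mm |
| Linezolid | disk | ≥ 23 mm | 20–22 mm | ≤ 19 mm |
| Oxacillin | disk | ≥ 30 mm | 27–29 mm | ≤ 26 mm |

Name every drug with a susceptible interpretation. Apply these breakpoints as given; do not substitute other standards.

linezolid

Erythromycin: 17 mm is ≤ 24 mm — resistant
Cefuroxime: 20 mm is ≤ 23 mm → Resistant
Linezolid: 23 mm is ≥ 23 mm ⇒ susceptible
Oxacillin: 24 mm is ≤ 26 mm ⇒ resistant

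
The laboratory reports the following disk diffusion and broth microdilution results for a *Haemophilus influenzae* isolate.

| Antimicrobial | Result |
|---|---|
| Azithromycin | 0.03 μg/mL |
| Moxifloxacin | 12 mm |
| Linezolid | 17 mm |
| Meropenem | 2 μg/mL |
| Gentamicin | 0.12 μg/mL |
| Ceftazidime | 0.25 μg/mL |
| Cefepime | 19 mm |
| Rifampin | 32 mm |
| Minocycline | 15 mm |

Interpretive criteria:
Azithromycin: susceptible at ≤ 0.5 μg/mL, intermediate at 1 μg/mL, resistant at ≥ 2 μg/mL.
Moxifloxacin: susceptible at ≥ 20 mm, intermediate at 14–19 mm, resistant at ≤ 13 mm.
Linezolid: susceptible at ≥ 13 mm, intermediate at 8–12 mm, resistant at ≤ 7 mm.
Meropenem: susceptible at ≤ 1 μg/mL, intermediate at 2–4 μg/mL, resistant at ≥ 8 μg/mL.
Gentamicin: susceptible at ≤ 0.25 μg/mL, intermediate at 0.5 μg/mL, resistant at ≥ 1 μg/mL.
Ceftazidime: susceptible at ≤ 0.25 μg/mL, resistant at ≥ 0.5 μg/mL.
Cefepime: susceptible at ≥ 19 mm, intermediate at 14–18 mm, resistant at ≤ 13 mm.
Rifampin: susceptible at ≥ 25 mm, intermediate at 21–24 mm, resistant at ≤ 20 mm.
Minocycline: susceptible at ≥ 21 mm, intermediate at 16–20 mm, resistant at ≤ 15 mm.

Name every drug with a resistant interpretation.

moxifloxacin, minocycline

Azithromycin (0.03 μg/mL) ≤ 0.5 μg/mL ⇒ Susceptible
Moxifloxacin (12 mm) ≤ 13 mm ⇒ resistant
Linezolid: 17 mm is ≥ 13 mm ⇒ Susceptible
Meropenem: 2 μg/mL is in 2–4 μg/mL ⇒ I
Gentamicin 0.12 μg/mL: ≤ 0.25 μg/mL ⇒ Susceptible
Ceftazidime: 0.25 μg/mL is ≤ 0.25 μg/mL → susceptible
Cefepime (19 mm) ≥ 19 mm → Susceptible
Rifampin: 32 mm is ≥ 25 mm → S
Minocycline (15 mm) ≤ 15 mm ⇒ R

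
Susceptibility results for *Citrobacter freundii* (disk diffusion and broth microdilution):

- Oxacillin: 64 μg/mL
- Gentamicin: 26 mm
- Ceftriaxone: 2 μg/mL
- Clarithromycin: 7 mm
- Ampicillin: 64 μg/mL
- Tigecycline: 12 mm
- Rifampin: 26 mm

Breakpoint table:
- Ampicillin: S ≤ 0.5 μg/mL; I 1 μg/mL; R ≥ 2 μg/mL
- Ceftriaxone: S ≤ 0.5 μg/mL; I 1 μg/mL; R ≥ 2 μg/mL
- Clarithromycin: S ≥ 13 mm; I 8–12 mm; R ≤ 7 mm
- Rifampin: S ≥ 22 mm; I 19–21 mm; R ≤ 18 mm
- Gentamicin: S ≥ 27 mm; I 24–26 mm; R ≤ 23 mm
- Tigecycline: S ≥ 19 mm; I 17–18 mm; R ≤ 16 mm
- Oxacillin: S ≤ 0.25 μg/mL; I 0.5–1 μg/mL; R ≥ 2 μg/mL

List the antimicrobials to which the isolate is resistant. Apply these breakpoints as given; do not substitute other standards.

oxacillin, ceftriaxone, clarithromycin, ampicillin, tigecycline

Oxacillin (64 μg/mL) ≥ 2 μg/mL ⇒ R
Gentamicin (26 mm) in 24–26 mm → intermediate
Ceftriaxone: 2 μg/mL is ≥ 2 μg/mL — resistant
Clarithromycin: 7 mm is ≤ 7 mm — Resistant
Ampicillin: 64 μg/mL is ≥ 2 μg/mL — R
Tigecycline (12 mm) ≤ 16 mm → resistant
Rifampin (26 mm) ≥ 22 mm → susceptible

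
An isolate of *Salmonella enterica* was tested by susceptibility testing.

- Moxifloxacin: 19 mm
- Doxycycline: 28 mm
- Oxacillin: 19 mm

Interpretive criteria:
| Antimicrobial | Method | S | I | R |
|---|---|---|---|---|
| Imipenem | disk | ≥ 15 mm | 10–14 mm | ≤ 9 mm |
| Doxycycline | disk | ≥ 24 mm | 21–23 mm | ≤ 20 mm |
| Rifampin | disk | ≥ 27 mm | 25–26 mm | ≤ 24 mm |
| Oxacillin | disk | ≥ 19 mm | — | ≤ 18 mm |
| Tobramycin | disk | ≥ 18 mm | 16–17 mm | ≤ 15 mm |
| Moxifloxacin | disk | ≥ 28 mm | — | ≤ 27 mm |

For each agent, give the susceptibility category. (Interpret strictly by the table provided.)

R, S, S

Moxifloxacin: 19 mm is ≤ 27 mm → resistant
Doxycycline: 28 mm is ≥ 24 mm → susceptible
Oxacillin 19 mm: ≥ 19 mm — susceptible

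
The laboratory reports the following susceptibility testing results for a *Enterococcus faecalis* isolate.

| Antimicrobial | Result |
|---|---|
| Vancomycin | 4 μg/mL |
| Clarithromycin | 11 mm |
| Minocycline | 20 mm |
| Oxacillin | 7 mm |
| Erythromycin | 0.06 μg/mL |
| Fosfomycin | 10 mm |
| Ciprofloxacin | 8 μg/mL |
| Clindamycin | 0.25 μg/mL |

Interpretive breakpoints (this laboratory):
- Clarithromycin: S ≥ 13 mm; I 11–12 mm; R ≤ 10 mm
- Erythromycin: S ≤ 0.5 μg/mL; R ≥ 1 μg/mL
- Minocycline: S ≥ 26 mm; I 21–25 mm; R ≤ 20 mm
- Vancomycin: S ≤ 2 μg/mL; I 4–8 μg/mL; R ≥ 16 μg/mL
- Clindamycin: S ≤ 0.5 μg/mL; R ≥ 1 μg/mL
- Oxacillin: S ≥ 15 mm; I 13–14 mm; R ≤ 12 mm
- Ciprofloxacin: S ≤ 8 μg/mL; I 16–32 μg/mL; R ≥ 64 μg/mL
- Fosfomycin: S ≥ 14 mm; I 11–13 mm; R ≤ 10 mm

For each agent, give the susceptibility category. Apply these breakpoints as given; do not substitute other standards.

Vancomycin: 4 μg/mL is in 4–8 μg/mL — Intermediate
Clarithromycin (11 mm) in 11–12 mm → intermediate
Minocycline 20 mm: ≤ 20 mm — Resistant
Oxacillin: 7 mm is ≤ 12 mm — Resistant
Erythromycin 0.06 μg/mL: ≤ 0.5 μg/mL ⇒ Susceptible
Fosfomycin 10 mm: ≤ 10 mm — R
Ciprofloxacin 8 μg/mL: ≤ 8 μg/mL ⇒ Susceptible
Clindamycin (0.25 μg/mL) ≤ 0.5 μg/mL → Susceptible

I, I, R, R, S, R, S, S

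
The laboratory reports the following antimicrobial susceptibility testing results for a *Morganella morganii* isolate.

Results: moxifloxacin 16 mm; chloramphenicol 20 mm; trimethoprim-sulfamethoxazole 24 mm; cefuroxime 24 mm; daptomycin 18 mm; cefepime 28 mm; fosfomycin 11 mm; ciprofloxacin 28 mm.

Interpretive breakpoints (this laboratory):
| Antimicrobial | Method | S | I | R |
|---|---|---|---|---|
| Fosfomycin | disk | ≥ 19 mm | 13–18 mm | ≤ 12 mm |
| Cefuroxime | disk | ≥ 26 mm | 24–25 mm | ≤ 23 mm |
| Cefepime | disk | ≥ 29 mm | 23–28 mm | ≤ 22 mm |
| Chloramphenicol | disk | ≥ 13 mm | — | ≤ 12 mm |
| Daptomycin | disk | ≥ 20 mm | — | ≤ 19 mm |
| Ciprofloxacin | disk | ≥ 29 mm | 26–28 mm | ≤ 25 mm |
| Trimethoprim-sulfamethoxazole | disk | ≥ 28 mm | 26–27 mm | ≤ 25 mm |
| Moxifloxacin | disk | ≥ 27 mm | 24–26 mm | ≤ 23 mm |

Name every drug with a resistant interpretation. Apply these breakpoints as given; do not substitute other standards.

moxifloxacin, trimethoprim-sulfamethoxazole, daptomycin, fosfomycin

Moxifloxacin: 16 mm is ≤ 23 mm — Resistant
Chloramphenicol 20 mm: ≥ 13 mm → Susceptible
Trimethoprim-sulfamethoxazole 24 mm: ≤ 25 mm ⇒ resistant
Cefuroxime (24 mm) in 24–25 mm — I
Daptomycin (18 mm) ≤ 19 mm ⇒ resistant
Cefepime 28 mm: in 23–28 mm — intermediate
Fosfomycin (11 mm) ≤ 12 mm — resistant
Ciprofloxacin (28 mm) in 26–28 mm ⇒ Intermediate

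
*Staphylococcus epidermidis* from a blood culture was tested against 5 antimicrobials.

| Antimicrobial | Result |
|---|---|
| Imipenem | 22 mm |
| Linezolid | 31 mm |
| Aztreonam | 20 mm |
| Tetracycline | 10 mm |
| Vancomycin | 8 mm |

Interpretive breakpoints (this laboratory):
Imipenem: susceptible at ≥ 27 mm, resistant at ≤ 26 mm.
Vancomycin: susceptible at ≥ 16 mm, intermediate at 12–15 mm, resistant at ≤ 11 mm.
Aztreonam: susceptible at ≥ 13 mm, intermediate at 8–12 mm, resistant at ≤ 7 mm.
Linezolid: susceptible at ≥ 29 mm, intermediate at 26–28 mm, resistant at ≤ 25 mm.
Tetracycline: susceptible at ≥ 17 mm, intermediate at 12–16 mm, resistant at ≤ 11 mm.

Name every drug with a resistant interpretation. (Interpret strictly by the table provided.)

imipenem, tetracycline, vancomycin

Imipenem (22 mm) ≤ 26 mm → resistant
Linezolid 31 mm: ≥ 29 mm ⇒ S
Aztreonam 20 mm: ≥ 13 mm — Susceptible
Tetracycline (10 mm) ≤ 11 mm → Resistant
Vancomycin 8 mm: ≤ 11 mm — resistant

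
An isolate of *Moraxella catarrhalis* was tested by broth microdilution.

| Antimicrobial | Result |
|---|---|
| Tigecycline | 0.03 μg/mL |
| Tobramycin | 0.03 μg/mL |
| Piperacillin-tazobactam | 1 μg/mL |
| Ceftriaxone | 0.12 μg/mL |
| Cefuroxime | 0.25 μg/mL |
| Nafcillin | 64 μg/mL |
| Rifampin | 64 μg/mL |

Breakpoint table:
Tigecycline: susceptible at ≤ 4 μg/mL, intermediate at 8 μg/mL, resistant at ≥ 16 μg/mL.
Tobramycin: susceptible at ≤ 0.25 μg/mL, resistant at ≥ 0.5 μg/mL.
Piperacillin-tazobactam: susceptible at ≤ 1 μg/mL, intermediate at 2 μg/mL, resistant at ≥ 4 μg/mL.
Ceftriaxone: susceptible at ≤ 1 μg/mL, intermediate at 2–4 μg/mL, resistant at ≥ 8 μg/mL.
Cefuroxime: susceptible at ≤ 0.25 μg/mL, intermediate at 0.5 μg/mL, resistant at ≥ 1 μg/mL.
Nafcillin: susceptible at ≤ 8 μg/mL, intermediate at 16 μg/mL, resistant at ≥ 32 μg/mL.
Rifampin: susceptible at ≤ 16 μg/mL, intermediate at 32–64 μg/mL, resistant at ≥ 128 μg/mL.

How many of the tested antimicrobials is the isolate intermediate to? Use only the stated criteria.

1

Tigecycline 0.03 μg/mL: ≤ 4 μg/mL ⇒ S
Tobramycin: 0.03 μg/mL is ≤ 0.25 μg/mL ⇒ S
Piperacillin-tazobactam (1 μg/mL) ≤ 1 μg/mL → susceptible
Ceftriaxone: 0.12 μg/mL is ≤ 1 μg/mL → susceptible
Cefuroxime (0.25 μg/mL) ≤ 0.25 μg/mL → susceptible
Nafcillin 64 μg/mL: ≥ 32 μg/mL → R
Rifampin (64 μg/mL) in 32–64 μg/mL — I
Intermediate: 1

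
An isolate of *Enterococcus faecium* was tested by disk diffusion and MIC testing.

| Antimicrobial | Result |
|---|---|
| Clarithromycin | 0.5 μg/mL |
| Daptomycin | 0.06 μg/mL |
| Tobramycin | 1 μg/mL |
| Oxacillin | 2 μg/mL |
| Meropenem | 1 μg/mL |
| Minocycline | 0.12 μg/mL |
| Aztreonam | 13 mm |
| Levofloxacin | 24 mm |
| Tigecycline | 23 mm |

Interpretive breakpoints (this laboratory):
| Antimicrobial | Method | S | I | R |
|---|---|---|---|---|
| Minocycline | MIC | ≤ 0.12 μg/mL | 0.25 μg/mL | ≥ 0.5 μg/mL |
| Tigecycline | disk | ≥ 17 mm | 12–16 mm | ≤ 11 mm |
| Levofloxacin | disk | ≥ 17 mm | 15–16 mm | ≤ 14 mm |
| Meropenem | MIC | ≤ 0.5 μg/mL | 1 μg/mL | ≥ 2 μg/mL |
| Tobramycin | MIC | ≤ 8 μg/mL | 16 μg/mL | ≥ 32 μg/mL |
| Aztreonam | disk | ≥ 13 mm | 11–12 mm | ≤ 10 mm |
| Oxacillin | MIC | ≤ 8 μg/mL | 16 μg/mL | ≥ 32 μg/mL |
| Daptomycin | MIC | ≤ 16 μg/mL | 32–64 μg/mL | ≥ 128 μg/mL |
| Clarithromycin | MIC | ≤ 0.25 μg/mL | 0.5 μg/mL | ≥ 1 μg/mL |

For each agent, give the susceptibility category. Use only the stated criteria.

I, S, S, S, I, S, S, S, S

Clarithromycin: 0.5 μg/mL is = 0.5 μg/mL ⇒ intermediate
Daptomycin 0.06 μg/mL: ≤ 16 μg/mL ⇒ S
Tobramycin: 1 μg/mL is ≤ 8 μg/mL → S
Oxacillin 2 μg/mL: ≤ 8 μg/mL → S
Meropenem (1 μg/mL) = 1 μg/mL — Intermediate
Minocycline 0.12 μg/mL: ≤ 0.12 μg/mL — susceptible
Aztreonam (13 mm) ≥ 13 mm ⇒ susceptible
Levofloxacin: 24 mm is ≥ 17 mm ⇒ Susceptible
Tigecycline 23 mm: ≥ 17 mm — S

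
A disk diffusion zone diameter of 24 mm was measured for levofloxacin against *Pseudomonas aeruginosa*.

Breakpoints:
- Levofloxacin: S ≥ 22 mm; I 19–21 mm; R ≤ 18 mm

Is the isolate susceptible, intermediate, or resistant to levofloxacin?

S

Levofloxacin (24 mm) ≥ 22 mm → S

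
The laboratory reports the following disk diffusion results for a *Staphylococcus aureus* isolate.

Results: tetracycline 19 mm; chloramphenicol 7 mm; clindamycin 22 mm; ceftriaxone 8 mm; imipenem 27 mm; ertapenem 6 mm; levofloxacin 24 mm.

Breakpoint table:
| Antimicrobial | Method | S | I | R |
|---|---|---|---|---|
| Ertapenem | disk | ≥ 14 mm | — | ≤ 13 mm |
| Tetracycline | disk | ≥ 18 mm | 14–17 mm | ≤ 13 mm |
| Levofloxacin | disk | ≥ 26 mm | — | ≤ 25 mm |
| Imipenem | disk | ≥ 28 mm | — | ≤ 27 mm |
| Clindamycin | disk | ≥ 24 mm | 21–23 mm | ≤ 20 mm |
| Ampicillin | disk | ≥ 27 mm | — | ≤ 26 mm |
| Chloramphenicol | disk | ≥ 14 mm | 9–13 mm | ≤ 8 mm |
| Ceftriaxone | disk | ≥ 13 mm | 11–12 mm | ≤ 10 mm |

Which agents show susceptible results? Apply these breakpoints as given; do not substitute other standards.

tetracycline

Tetracycline 19 mm: ≥ 18 mm — susceptible
Chloramphenicol 7 mm: ≤ 8 mm → Resistant
Clindamycin: 22 mm is in 21–23 mm → intermediate
Ceftriaxone (8 mm) ≤ 10 mm → resistant
Imipenem (27 mm) ≤ 27 mm — R
Ertapenem: 6 mm is ≤ 13 mm ⇒ resistant
Levofloxacin: 24 mm is ≤ 25 mm → Resistant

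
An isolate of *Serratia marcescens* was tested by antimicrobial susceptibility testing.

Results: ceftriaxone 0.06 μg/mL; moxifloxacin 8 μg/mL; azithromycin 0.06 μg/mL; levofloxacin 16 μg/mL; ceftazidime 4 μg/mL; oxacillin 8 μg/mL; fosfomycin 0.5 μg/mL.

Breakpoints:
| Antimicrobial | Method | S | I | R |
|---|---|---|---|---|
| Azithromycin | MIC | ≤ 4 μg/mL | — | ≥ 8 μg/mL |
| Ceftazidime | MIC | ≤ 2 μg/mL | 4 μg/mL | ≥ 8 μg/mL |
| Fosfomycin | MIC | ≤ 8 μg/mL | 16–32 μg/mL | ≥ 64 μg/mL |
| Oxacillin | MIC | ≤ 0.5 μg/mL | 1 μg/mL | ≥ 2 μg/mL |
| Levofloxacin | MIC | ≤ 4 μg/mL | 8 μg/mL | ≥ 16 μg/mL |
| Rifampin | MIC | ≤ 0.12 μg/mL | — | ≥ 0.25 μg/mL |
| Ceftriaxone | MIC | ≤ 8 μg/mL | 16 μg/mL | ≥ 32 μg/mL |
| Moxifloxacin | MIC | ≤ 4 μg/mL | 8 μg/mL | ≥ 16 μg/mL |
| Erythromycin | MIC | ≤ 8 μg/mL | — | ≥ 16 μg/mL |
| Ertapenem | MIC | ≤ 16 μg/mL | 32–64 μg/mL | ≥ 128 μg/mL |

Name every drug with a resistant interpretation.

Ceftriaxone 0.06 μg/mL: ≤ 8 μg/mL → susceptible
Moxifloxacin: 8 μg/mL is = 8 μg/mL ⇒ Intermediate
Azithromycin 0.06 μg/mL: ≤ 4 μg/mL — S
Levofloxacin (16 μg/mL) ≥ 16 μg/mL — R
Ceftazidime (4 μg/mL) = 4 μg/mL ⇒ intermediate
Oxacillin: 8 μg/mL is ≥ 2 μg/mL → Resistant
Fosfomycin 0.5 μg/mL: ≤ 8 μg/mL ⇒ S

levofloxacin, oxacillin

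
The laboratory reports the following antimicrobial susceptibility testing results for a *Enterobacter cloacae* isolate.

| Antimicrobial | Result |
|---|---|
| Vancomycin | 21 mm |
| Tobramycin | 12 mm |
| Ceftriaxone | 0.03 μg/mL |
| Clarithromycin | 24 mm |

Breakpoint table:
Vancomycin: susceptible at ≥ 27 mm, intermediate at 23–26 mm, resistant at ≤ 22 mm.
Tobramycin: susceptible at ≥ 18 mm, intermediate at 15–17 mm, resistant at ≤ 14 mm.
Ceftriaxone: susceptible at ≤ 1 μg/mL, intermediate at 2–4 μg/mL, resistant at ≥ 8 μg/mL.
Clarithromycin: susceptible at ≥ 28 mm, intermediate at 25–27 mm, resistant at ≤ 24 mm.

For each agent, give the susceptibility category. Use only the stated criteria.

R, R, S, R

Vancomycin: 21 mm is ≤ 22 mm → Resistant
Tobramycin: 12 mm is ≤ 14 mm ⇒ resistant
Ceftriaxone 0.03 μg/mL: ≤ 1 μg/mL — S
Clarithromycin 24 mm: ≤ 24 mm — resistant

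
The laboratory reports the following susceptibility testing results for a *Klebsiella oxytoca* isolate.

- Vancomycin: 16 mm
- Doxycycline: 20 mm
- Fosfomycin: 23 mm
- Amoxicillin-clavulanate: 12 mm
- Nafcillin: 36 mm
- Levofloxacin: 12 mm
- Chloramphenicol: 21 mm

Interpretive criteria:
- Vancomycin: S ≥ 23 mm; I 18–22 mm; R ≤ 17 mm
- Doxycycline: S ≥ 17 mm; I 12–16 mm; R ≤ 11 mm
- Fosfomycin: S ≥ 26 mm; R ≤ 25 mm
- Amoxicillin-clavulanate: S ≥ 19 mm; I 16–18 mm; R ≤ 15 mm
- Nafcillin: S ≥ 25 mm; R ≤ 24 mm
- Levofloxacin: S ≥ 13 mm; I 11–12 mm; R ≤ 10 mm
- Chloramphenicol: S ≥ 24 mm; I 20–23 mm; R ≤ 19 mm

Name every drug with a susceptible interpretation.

Vancomycin 16 mm: ≤ 17 mm → R
Doxycycline: 20 mm is ≥ 17 mm — susceptible
Fosfomycin 23 mm: ≤ 25 mm — resistant
Amoxicillin-clavulanate (12 mm) ≤ 15 mm — Resistant
Nafcillin: 36 mm is ≥ 25 mm — Susceptible
Levofloxacin: 12 mm is in 11–12 mm — Intermediate
Chloramphenicol (21 mm) in 20–23 mm → Intermediate

doxycycline, nafcillin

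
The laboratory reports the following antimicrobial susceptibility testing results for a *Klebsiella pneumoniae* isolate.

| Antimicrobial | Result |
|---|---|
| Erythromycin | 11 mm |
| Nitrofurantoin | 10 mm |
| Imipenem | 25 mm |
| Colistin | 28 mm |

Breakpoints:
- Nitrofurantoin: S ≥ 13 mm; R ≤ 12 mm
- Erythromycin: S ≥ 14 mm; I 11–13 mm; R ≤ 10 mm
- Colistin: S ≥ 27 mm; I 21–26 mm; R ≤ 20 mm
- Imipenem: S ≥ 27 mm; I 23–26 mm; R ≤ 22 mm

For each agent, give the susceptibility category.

I, R, I, S

Erythromycin: 11 mm is in 11–13 mm — intermediate
Nitrofurantoin (10 mm) ≤ 12 mm — Resistant
Imipenem (25 mm) in 23–26 mm — intermediate
Colistin 28 mm: ≥ 27 mm — Susceptible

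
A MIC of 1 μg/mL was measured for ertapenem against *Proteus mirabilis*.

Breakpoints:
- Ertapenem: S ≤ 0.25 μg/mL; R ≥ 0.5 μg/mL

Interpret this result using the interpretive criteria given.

R

Ertapenem (1 μg/mL) ≥ 0.5 μg/mL → resistant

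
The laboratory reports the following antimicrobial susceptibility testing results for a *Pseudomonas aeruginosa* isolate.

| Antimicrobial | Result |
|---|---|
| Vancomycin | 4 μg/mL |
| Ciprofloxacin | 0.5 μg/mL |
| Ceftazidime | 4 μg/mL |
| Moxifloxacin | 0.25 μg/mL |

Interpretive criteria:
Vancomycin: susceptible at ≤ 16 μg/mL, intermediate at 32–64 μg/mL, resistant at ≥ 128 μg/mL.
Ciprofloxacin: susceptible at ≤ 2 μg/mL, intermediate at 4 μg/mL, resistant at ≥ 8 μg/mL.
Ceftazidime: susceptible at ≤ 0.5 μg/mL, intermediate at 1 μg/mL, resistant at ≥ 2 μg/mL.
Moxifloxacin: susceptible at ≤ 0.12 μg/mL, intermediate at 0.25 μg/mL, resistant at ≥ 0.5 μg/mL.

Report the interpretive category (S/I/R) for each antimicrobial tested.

Vancomycin: 4 μg/mL is ≤ 16 μg/mL → Susceptible
Ciprofloxacin (0.5 μg/mL) ≤ 2 μg/mL ⇒ S
Ceftazidime (4 μg/mL) ≥ 2 μg/mL → R
Moxifloxacin (0.25 μg/mL) = 0.25 μg/mL — I

S, S, R, I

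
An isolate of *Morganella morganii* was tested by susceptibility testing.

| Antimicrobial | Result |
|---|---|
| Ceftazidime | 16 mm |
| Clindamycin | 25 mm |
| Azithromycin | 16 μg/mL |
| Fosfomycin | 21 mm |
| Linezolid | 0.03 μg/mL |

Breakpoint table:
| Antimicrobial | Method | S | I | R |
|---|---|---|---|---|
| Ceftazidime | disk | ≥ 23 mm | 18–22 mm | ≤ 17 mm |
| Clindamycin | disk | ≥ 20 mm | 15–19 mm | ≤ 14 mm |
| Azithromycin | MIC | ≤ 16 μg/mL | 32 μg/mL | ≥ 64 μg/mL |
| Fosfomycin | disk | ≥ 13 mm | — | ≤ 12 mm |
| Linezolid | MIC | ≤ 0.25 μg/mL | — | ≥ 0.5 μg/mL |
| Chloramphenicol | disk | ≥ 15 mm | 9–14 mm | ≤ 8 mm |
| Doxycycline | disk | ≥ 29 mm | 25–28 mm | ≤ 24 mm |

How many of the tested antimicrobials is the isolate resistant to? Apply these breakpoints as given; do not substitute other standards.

Ceftazidime (16 mm) ≤ 17 mm ⇒ resistant
Clindamycin: 25 mm is ≥ 20 mm → susceptible
Azithromycin 16 μg/mL: ≤ 16 μg/mL ⇒ susceptible
Fosfomycin 21 mm: ≥ 13 mm ⇒ S
Linezolid 0.03 μg/mL: ≤ 0.25 μg/mL → susceptible
Resistant: 1

1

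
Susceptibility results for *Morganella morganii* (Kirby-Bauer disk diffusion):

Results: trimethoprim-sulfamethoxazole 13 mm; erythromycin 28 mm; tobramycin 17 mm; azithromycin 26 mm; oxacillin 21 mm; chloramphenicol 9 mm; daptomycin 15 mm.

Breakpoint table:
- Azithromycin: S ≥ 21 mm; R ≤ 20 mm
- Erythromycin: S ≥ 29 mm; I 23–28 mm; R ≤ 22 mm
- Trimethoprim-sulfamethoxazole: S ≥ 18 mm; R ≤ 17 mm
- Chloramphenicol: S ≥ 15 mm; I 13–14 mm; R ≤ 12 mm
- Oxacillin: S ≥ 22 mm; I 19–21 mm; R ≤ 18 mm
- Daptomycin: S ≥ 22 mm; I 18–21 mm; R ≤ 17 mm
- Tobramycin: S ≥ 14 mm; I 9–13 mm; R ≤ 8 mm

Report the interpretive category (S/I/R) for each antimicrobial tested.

Trimethoprim-sulfamethoxazole (13 mm) ≤ 17 mm ⇒ resistant
Erythromycin 28 mm: in 23–28 mm ⇒ Intermediate
Tobramycin (17 mm) ≥ 14 mm → S
Azithromycin (26 mm) ≥ 21 mm ⇒ susceptible
Oxacillin (21 mm) in 19–21 mm → Intermediate
Chloramphenicol: 9 mm is ≤ 12 mm ⇒ R
Daptomycin 15 mm: ≤ 17 mm ⇒ R

R, I, S, S, I, R, R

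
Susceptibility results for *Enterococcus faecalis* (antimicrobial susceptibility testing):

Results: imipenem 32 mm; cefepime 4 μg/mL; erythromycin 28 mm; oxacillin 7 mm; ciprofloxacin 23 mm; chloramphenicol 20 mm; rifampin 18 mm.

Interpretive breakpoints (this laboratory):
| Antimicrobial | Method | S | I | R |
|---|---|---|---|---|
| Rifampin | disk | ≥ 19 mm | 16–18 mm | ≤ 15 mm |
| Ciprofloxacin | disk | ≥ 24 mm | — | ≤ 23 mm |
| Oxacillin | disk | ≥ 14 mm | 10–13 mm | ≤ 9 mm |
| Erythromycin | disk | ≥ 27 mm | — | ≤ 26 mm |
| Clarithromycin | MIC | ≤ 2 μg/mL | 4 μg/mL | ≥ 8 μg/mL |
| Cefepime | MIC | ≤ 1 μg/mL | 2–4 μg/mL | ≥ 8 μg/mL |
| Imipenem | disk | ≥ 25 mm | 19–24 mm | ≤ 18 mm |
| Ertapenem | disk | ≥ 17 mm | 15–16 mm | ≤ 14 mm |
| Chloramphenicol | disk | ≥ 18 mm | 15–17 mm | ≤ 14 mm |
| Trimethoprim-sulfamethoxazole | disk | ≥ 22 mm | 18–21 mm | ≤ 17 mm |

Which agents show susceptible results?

imipenem, erythromycin, chloramphenicol

Imipenem 32 mm: ≥ 25 mm → S
Cefepime 4 μg/mL: in 2–4 μg/mL — Intermediate
Erythromycin 28 mm: ≥ 27 mm ⇒ Susceptible
Oxacillin (7 mm) ≤ 9 mm ⇒ Resistant
Ciprofloxacin 23 mm: ≤ 23 mm → resistant
Chloramphenicol: 20 mm is ≥ 18 mm → S
Rifampin (18 mm) in 16–18 mm — intermediate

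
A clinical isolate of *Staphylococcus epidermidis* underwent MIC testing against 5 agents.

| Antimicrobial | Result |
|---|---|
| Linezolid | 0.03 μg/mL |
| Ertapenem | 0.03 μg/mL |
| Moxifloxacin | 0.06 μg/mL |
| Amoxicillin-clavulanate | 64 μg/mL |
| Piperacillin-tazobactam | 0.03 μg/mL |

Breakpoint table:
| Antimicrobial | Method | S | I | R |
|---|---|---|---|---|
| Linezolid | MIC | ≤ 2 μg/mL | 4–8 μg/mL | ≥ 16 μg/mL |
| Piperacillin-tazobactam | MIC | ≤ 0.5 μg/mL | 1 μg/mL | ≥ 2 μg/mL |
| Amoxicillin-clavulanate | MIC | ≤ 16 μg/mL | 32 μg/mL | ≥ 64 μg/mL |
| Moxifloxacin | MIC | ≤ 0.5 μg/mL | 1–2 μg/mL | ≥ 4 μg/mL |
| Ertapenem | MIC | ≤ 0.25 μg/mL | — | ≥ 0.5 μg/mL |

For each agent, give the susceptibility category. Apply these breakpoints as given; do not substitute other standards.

S, S, S, R, S

Linezolid: 0.03 μg/mL is ≤ 2 μg/mL → susceptible
Ertapenem 0.03 μg/mL: ≤ 0.25 μg/mL — S
Moxifloxacin 0.06 μg/mL: ≤ 0.5 μg/mL — susceptible
Amoxicillin-clavulanate (64 μg/mL) ≥ 64 μg/mL ⇒ resistant
Piperacillin-tazobactam: 0.03 μg/mL is ≤ 0.5 μg/mL — susceptible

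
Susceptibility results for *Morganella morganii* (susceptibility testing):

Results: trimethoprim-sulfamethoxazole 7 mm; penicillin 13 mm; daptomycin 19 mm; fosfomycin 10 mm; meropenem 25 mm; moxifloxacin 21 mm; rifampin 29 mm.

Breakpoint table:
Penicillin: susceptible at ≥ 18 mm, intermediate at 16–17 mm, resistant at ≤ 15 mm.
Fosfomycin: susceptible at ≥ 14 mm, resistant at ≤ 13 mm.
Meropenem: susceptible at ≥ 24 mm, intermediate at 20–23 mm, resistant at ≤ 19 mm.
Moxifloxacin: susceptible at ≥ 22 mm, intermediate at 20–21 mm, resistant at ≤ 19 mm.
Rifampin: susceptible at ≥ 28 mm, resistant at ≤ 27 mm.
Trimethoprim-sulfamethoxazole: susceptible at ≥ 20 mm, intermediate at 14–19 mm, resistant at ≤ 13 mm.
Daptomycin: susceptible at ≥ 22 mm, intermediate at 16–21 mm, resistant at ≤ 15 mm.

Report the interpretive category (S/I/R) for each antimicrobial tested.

Trimethoprim-sulfamethoxazole: 7 mm is ≤ 13 mm — Resistant
Penicillin (13 mm) ≤ 15 mm → Resistant
Daptomycin 19 mm: in 16–21 mm ⇒ intermediate
Fosfomycin 10 mm: ≤ 13 mm ⇒ Resistant
Meropenem: 25 mm is ≥ 24 mm — susceptible
Moxifloxacin 21 mm: in 20–21 mm → I
Rifampin (29 mm) ≥ 28 mm ⇒ S

R, R, I, R, S, I, S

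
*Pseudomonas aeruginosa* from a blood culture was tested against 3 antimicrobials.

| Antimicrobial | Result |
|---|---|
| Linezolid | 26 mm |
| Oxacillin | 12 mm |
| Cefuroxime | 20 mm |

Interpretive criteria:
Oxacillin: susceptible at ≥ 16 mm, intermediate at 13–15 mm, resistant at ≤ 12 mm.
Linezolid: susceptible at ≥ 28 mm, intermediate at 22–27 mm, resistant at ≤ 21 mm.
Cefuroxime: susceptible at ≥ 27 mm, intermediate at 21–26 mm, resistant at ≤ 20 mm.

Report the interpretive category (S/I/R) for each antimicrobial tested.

I, R, R

Linezolid 26 mm: in 22–27 mm — intermediate
Oxacillin 12 mm: ≤ 12 mm — resistant
Cefuroxime (20 mm) ≤ 20 mm — resistant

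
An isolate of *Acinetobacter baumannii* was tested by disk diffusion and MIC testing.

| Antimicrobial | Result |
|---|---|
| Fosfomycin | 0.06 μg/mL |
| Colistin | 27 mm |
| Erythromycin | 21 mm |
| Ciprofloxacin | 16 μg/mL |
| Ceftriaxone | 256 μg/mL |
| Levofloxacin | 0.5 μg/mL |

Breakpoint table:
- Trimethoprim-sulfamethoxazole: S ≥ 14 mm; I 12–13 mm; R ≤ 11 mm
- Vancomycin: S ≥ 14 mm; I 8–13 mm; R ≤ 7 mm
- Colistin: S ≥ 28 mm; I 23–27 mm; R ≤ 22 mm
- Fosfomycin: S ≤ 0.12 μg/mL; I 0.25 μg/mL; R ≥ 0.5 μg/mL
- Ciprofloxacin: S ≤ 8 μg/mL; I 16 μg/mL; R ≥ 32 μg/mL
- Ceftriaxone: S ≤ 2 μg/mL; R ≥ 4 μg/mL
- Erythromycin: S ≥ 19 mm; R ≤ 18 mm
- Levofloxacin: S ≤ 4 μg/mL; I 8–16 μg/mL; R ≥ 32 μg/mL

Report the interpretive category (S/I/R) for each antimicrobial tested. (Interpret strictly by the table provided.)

S, I, S, I, R, S

Fosfomycin (0.06 μg/mL) ≤ 0.12 μg/mL → S
Colistin 27 mm: in 23–27 mm ⇒ Intermediate
Erythromycin (21 mm) ≥ 19 mm → susceptible
Ciprofloxacin (16 μg/mL) = 16 μg/mL ⇒ I
Ceftriaxone (256 μg/mL) ≥ 4 μg/mL → Resistant
Levofloxacin: 0.5 μg/mL is ≤ 4 μg/mL → S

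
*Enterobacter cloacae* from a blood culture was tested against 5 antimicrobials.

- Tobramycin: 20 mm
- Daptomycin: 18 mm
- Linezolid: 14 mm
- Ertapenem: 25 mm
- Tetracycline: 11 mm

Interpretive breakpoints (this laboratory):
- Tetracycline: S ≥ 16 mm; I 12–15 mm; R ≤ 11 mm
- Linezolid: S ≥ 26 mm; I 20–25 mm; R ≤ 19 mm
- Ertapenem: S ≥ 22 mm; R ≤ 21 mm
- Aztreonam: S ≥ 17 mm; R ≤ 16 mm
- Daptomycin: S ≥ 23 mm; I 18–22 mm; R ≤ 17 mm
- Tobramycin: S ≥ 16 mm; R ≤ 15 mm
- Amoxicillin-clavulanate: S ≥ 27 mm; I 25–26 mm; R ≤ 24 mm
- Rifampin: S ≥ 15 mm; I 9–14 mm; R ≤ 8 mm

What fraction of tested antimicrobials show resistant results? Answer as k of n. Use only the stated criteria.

2 of 5

Tobramycin: 20 mm is ≥ 16 mm — S
Daptomycin (18 mm) in 18–22 mm ⇒ intermediate
Linezolid (14 mm) ≤ 19 mm — Resistant
Ertapenem: 25 mm is ≥ 22 mm ⇒ Susceptible
Tetracycline: 11 mm is ≤ 11 mm → R
Resistant: 2/5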